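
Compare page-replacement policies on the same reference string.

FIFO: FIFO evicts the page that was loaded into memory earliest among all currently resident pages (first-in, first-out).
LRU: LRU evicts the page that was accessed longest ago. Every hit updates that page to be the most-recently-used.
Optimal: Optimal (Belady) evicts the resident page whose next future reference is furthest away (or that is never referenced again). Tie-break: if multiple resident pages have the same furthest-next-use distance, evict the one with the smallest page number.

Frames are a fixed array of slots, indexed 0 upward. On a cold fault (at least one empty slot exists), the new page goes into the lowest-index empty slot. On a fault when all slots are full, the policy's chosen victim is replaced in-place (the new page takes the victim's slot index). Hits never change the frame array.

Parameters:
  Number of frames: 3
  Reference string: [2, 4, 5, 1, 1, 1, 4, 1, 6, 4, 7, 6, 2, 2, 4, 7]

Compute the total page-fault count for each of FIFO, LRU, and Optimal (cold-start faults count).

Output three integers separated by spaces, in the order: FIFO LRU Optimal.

--- FIFO ---
  step 0: ref 2 -> FAULT, frames=[2,-,-] (faults so far: 1)
  step 1: ref 4 -> FAULT, frames=[2,4,-] (faults so far: 2)
  step 2: ref 5 -> FAULT, frames=[2,4,5] (faults so far: 3)
  step 3: ref 1 -> FAULT, evict 2, frames=[1,4,5] (faults so far: 4)
  step 4: ref 1 -> HIT, frames=[1,4,5] (faults so far: 4)
  step 5: ref 1 -> HIT, frames=[1,4,5] (faults so far: 4)
  step 6: ref 4 -> HIT, frames=[1,4,5] (faults so far: 4)
  step 7: ref 1 -> HIT, frames=[1,4,5] (faults so far: 4)
  step 8: ref 6 -> FAULT, evict 4, frames=[1,6,5] (faults so far: 5)
  step 9: ref 4 -> FAULT, evict 5, frames=[1,6,4] (faults so far: 6)
  step 10: ref 7 -> FAULT, evict 1, frames=[7,6,4] (faults so far: 7)
  step 11: ref 6 -> HIT, frames=[7,6,4] (faults so far: 7)
  step 12: ref 2 -> FAULT, evict 6, frames=[7,2,4] (faults so far: 8)
  step 13: ref 2 -> HIT, frames=[7,2,4] (faults so far: 8)
  step 14: ref 4 -> HIT, frames=[7,2,4] (faults so far: 8)
  step 15: ref 7 -> HIT, frames=[7,2,4] (faults so far: 8)
  FIFO total faults: 8
--- LRU ---
  step 0: ref 2 -> FAULT, frames=[2,-,-] (faults so far: 1)
  step 1: ref 4 -> FAULT, frames=[2,4,-] (faults so far: 2)
  step 2: ref 5 -> FAULT, frames=[2,4,5] (faults so far: 3)
  step 3: ref 1 -> FAULT, evict 2, frames=[1,4,5] (faults so far: 4)
  step 4: ref 1 -> HIT, frames=[1,4,5] (faults so far: 4)
  step 5: ref 1 -> HIT, frames=[1,4,5] (faults so far: 4)
  step 6: ref 4 -> HIT, frames=[1,4,5] (faults so far: 4)
  step 7: ref 1 -> HIT, frames=[1,4,5] (faults so far: 4)
  step 8: ref 6 -> FAULT, evict 5, frames=[1,4,6] (faults so far: 5)
  step 9: ref 4 -> HIT, frames=[1,4,6] (faults so far: 5)
  step 10: ref 7 -> FAULT, evict 1, frames=[7,4,6] (faults so far: 6)
  step 11: ref 6 -> HIT, frames=[7,4,6] (faults so far: 6)
  step 12: ref 2 -> FAULT, evict 4, frames=[7,2,6] (faults so far: 7)
  step 13: ref 2 -> HIT, frames=[7,2,6] (faults so far: 7)
  step 14: ref 4 -> FAULT, evict 7, frames=[4,2,6] (faults so far: 8)
  step 15: ref 7 -> FAULT, evict 6, frames=[4,2,7] (faults so far: 9)
  LRU total faults: 9
--- Optimal ---
  step 0: ref 2 -> FAULT, frames=[2,-,-] (faults so far: 1)
  step 1: ref 4 -> FAULT, frames=[2,4,-] (faults so far: 2)
  step 2: ref 5 -> FAULT, frames=[2,4,5] (faults so far: 3)
  step 3: ref 1 -> FAULT, evict 5, frames=[2,4,1] (faults so far: 4)
  step 4: ref 1 -> HIT, frames=[2,4,1] (faults so far: 4)
  step 5: ref 1 -> HIT, frames=[2,4,1] (faults so far: 4)
  step 6: ref 4 -> HIT, frames=[2,4,1] (faults so far: 4)
  step 7: ref 1 -> HIT, frames=[2,4,1] (faults so far: 4)
  step 8: ref 6 -> FAULT, evict 1, frames=[2,4,6] (faults so far: 5)
  step 9: ref 4 -> HIT, frames=[2,4,6] (faults so far: 5)
  step 10: ref 7 -> FAULT, evict 4, frames=[2,7,6] (faults so far: 6)
  step 11: ref 6 -> HIT, frames=[2,7,6] (faults so far: 6)
  step 12: ref 2 -> HIT, frames=[2,7,6] (faults so far: 6)
  step 13: ref 2 -> HIT, frames=[2,7,6] (faults so far: 6)
  step 14: ref 4 -> FAULT, evict 2, frames=[4,7,6] (faults so far: 7)
  step 15: ref 7 -> HIT, frames=[4,7,6] (faults so far: 7)
  Optimal total faults: 7

Answer: 8 9 7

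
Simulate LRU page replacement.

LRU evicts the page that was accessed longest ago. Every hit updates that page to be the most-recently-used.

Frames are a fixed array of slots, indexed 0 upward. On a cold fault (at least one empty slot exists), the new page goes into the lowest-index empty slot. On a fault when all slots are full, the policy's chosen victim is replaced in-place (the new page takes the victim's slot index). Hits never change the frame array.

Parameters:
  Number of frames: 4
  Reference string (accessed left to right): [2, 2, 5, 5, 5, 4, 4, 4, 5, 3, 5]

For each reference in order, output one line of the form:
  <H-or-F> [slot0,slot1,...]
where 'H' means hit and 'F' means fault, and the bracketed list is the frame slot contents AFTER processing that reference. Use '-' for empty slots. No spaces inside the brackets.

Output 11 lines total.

F [2,-,-,-]
H [2,-,-,-]
F [2,5,-,-]
H [2,5,-,-]
H [2,5,-,-]
F [2,5,4,-]
H [2,5,4,-]
H [2,5,4,-]
H [2,5,4,-]
F [2,5,4,3]
H [2,5,4,3]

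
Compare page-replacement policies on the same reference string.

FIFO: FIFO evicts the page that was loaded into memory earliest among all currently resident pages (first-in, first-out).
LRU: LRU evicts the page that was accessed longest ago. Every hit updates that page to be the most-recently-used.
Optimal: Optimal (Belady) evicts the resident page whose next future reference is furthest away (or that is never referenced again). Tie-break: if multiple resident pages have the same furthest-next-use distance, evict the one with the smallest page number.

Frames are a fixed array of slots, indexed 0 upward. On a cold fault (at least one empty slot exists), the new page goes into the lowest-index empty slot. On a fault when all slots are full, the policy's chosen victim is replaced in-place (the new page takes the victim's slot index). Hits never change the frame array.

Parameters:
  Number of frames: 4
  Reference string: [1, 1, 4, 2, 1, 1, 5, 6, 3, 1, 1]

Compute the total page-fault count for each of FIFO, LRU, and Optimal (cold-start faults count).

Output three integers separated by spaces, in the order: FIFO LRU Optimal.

Answer: 7 6 6

Derivation:
--- FIFO ---
  step 0: ref 1 -> FAULT, frames=[1,-,-,-] (faults so far: 1)
  step 1: ref 1 -> HIT, frames=[1,-,-,-] (faults so far: 1)
  step 2: ref 4 -> FAULT, frames=[1,4,-,-] (faults so far: 2)
  step 3: ref 2 -> FAULT, frames=[1,4,2,-] (faults so far: 3)
  step 4: ref 1 -> HIT, frames=[1,4,2,-] (faults so far: 3)
  step 5: ref 1 -> HIT, frames=[1,4,2,-] (faults so far: 3)
  step 6: ref 5 -> FAULT, frames=[1,4,2,5] (faults so far: 4)
  step 7: ref 6 -> FAULT, evict 1, frames=[6,4,2,5] (faults so far: 5)
  step 8: ref 3 -> FAULT, evict 4, frames=[6,3,2,5] (faults so far: 6)
  step 9: ref 1 -> FAULT, evict 2, frames=[6,3,1,5] (faults so far: 7)
  step 10: ref 1 -> HIT, frames=[6,3,1,5] (faults so far: 7)
  FIFO total faults: 7
--- LRU ---
  step 0: ref 1 -> FAULT, frames=[1,-,-,-] (faults so far: 1)
  step 1: ref 1 -> HIT, frames=[1,-,-,-] (faults so far: 1)
  step 2: ref 4 -> FAULT, frames=[1,4,-,-] (faults so far: 2)
  step 3: ref 2 -> FAULT, frames=[1,4,2,-] (faults so far: 3)
  step 4: ref 1 -> HIT, frames=[1,4,2,-] (faults so far: 3)
  step 5: ref 1 -> HIT, frames=[1,4,2,-] (faults so far: 3)
  step 6: ref 5 -> FAULT, frames=[1,4,2,5] (faults so far: 4)
  step 7: ref 6 -> FAULT, evict 4, frames=[1,6,2,5] (faults so far: 5)
  step 8: ref 3 -> FAULT, evict 2, frames=[1,6,3,5] (faults so far: 6)
  step 9: ref 1 -> HIT, frames=[1,6,3,5] (faults so far: 6)
  step 10: ref 1 -> HIT, frames=[1,6,3,5] (faults so far: 6)
  LRU total faults: 6
--- Optimal ---
  step 0: ref 1 -> FAULT, frames=[1,-,-,-] (faults so far: 1)
  step 1: ref 1 -> HIT, frames=[1,-,-,-] (faults so far: 1)
  step 2: ref 4 -> FAULT, frames=[1,4,-,-] (faults so far: 2)
  step 3: ref 2 -> FAULT, frames=[1,4,2,-] (faults so far: 3)
  step 4: ref 1 -> HIT, frames=[1,4,2,-] (faults so far: 3)
  step 5: ref 1 -> HIT, frames=[1,4,2,-] (faults so far: 3)
  step 6: ref 5 -> FAULT, frames=[1,4,2,5] (faults so far: 4)
  step 7: ref 6 -> FAULT, evict 2, frames=[1,4,6,5] (faults so far: 5)
  step 8: ref 3 -> FAULT, evict 4, frames=[1,3,6,5] (faults so far: 6)
  step 9: ref 1 -> HIT, frames=[1,3,6,5] (faults so far: 6)
  step 10: ref 1 -> HIT, frames=[1,3,6,5] (faults so far: 6)
  Optimal total faults: 6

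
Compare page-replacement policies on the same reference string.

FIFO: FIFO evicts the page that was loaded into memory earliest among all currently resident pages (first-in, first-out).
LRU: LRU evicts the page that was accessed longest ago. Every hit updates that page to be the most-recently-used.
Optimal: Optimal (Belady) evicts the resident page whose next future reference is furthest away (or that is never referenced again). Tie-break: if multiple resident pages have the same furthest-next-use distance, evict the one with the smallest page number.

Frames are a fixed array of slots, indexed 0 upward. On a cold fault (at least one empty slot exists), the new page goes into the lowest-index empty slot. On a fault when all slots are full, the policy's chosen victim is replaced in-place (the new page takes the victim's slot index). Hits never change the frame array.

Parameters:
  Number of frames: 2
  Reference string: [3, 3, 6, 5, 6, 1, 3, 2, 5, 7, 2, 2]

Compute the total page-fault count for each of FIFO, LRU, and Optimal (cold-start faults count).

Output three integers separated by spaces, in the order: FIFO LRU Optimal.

--- FIFO ---
  step 0: ref 3 -> FAULT, frames=[3,-] (faults so far: 1)
  step 1: ref 3 -> HIT, frames=[3,-] (faults so far: 1)
  step 2: ref 6 -> FAULT, frames=[3,6] (faults so far: 2)
  step 3: ref 5 -> FAULT, evict 3, frames=[5,6] (faults so far: 3)
  step 4: ref 6 -> HIT, frames=[5,6] (faults so far: 3)
  step 5: ref 1 -> FAULT, evict 6, frames=[5,1] (faults so far: 4)
  step 6: ref 3 -> FAULT, evict 5, frames=[3,1] (faults so far: 5)
  step 7: ref 2 -> FAULT, evict 1, frames=[3,2] (faults so far: 6)
  step 8: ref 5 -> FAULT, evict 3, frames=[5,2] (faults so far: 7)
  step 9: ref 7 -> FAULT, evict 2, frames=[5,7] (faults so far: 8)
  step 10: ref 2 -> FAULT, evict 5, frames=[2,7] (faults so far: 9)
  step 11: ref 2 -> HIT, frames=[2,7] (faults so far: 9)
  FIFO total faults: 9
--- LRU ---
  step 0: ref 3 -> FAULT, frames=[3,-] (faults so far: 1)
  step 1: ref 3 -> HIT, frames=[3,-] (faults so far: 1)
  step 2: ref 6 -> FAULT, frames=[3,6] (faults so far: 2)
  step 3: ref 5 -> FAULT, evict 3, frames=[5,6] (faults so far: 3)
  step 4: ref 6 -> HIT, frames=[5,6] (faults so far: 3)
  step 5: ref 1 -> FAULT, evict 5, frames=[1,6] (faults so far: 4)
  step 6: ref 3 -> FAULT, evict 6, frames=[1,3] (faults so far: 5)
  step 7: ref 2 -> FAULT, evict 1, frames=[2,3] (faults so far: 6)
  step 8: ref 5 -> FAULT, evict 3, frames=[2,5] (faults so far: 7)
  step 9: ref 7 -> FAULT, evict 2, frames=[7,5] (faults so far: 8)
  step 10: ref 2 -> FAULT, evict 5, frames=[7,2] (faults so far: 9)
  step 11: ref 2 -> HIT, frames=[7,2] (faults so far: 9)
  LRU total faults: 9
--- Optimal ---
  step 0: ref 3 -> FAULT, frames=[3,-] (faults so far: 1)
  step 1: ref 3 -> HIT, frames=[3,-] (faults so far: 1)
  step 2: ref 6 -> FAULT, frames=[3,6] (faults so far: 2)
  step 3: ref 5 -> FAULT, evict 3, frames=[5,6] (faults so far: 3)
  step 4: ref 6 -> HIT, frames=[5,6] (faults so far: 3)
  step 5: ref 1 -> FAULT, evict 6, frames=[5,1] (faults so far: 4)
  step 6: ref 3 -> FAULT, evict 1, frames=[5,3] (faults so far: 5)
  step 7: ref 2 -> FAULT, evict 3, frames=[5,2] (faults so far: 6)
  step 8: ref 5 -> HIT, frames=[5,2] (faults so far: 6)
  step 9: ref 7 -> FAULT, evict 5, frames=[7,2] (faults so far: 7)
  step 10: ref 2 -> HIT, frames=[7,2] (faults so far: 7)
  step 11: ref 2 -> HIT, frames=[7,2] (faults so far: 7)
  Optimal total faults: 7

Answer: 9 9 7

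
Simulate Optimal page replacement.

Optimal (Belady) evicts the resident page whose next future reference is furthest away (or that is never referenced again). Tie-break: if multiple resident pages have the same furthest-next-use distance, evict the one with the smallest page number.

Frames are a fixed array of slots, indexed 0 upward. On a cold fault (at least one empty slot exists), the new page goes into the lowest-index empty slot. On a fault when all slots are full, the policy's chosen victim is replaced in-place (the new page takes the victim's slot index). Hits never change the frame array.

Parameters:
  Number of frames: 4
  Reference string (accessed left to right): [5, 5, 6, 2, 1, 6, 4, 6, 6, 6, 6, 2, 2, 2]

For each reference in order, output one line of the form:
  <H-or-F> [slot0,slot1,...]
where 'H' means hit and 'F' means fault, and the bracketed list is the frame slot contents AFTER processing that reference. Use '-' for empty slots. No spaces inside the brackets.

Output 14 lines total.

F [5,-,-,-]
H [5,-,-,-]
F [5,6,-,-]
F [5,6,2,-]
F [5,6,2,1]
H [5,6,2,1]
F [5,6,2,4]
H [5,6,2,4]
H [5,6,2,4]
H [5,6,2,4]
H [5,6,2,4]
H [5,6,2,4]
H [5,6,2,4]
H [5,6,2,4]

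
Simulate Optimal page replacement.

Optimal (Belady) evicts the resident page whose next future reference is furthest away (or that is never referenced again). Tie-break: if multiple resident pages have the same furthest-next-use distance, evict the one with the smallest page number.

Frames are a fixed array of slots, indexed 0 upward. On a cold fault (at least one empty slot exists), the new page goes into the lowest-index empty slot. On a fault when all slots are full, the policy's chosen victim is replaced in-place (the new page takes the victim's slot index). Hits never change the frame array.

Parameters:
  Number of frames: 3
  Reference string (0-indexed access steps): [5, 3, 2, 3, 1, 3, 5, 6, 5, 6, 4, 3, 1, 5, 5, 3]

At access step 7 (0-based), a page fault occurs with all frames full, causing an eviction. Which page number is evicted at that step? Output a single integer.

Answer: 1

Derivation:
Step 0: ref 5 -> FAULT, frames=[5,-,-]
Step 1: ref 3 -> FAULT, frames=[5,3,-]
Step 2: ref 2 -> FAULT, frames=[5,3,2]
Step 3: ref 3 -> HIT, frames=[5,3,2]
Step 4: ref 1 -> FAULT, evict 2, frames=[5,3,1]
Step 5: ref 3 -> HIT, frames=[5,3,1]
Step 6: ref 5 -> HIT, frames=[5,3,1]
Step 7: ref 6 -> FAULT, evict 1, frames=[5,3,6]
At step 7: evicted page 1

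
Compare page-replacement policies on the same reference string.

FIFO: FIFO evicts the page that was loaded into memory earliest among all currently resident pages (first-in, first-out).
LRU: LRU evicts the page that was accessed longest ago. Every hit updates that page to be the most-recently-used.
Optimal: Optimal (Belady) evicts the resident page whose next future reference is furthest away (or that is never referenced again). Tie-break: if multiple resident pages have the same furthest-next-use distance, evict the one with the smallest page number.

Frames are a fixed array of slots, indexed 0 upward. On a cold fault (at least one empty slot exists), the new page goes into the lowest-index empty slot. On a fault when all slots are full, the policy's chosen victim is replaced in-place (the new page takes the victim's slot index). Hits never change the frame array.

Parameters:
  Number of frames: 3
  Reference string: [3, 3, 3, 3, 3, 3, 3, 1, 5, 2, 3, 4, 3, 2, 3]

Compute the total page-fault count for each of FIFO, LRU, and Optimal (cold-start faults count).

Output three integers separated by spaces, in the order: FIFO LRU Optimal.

Answer: 6 6 5

Derivation:
--- FIFO ---
  step 0: ref 3 -> FAULT, frames=[3,-,-] (faults so far: 1)
  step 1: ref 3 -> HIT, frames=[3,-,-] (faults so far: 1)
  step 2: ref 3 -> HIT, frames=[3,-,-] (faults so far: 1)
  step 3: ref 3 -> HIT, frames=[3,-,-] (faults so far: 1)
  step 4: ref 3 -> HIT, frames=[3,-,-] (faults so far: 1)
  step 5: ref 3 -> HIT, frames=[3,-,-] (faults so far: 1)
  step 6: ref 3 -> HIT, frames=[3,-,-] (faults so far: 1)
  step 7: ref 1 -> FAULT, frames=[3,1,-] (faults so far: 2)
  step 8: ref 5 -> FAULT, frames=[3,1,5] (faults so far: 3)
  step 9: ref 2 -> FAULT, evict 3, frames=[2,1,5] (faults so far: 4)
  step 10: ref 3 -> FAULT, evict 1, frames=[2,3,5] (faults so far: 5)
  step 11: ref 4 -> FAULT, evict 5, frames=[2,3,4] (faults so far: 6)
  step 12: ref 3 -> HIT, frames=[2,3,4] (faults so far: 6)
  step 13: ref 2 -> HIT, frames=[2,3,4] (faults so far: 6)
  step 14: ref 3 -> HIT, frames=[2,3,4] (faults so far: 6)
  FIFO total faults: 6
--- LRU ---
  step 0: ref 3 -> FAULT, frames=[3,-,-] (faults so far: 1)
  step 1: ref 3 -> HIT, frames=[3,-,-] (faults so far: 1)
  step 2: ref 3 -> HIT, frames=[3,-,-] (faults so far: 1)
  step 3: ref 3 -> HIT, frames=[3,-,-] (faults so far: 1)
  step 4: ref 3 -> HIT, frames=[3,-,-] (faults so far: 1)
  step 5: ref 3 -> HIT, frames=[3,-,-] (faults so far: 1)
  step 6: ref 3 -> HIT, frames=[3,-,-] (faults so far: 1)
  step 7: ref 1 -> FAULT, frames=[3,1,-] (faults so far: 2)
  step 8: ref 5 -> FAULT, frames=[3,1,5] (faults so far: 3)
  step 9: ref 2 -> FAULT, evict 3, frames=[2,1,5] (faults so far: 4)
  step 10: ref 3 -> FAULT, evict 1, frames=[2,3,5] (faults so far: 5)
  step 11: ref 4 -> FAULT, evict 5, frames=[2,3,4] (faults so far: 6)
  step 12: ref 3 -> HIT, frames=[2,3,4] (faults so far: 6)
  step 13: ref 2 -> HIT, frames=[2,3,4] (faults so far: 6)
  step 14: ref 3 -> HIT, frames=[2,3,4] (faults so far: 6)
  LRU total faults: 6
--- Optimal ---
  step 0: ref 3 -> FAULT, frames=[3,-,-] (faults so far: 1)
  step 1: ref 3 -> HIT, frames=[3,-,-] (faults so far: 1)
  step 2: ref 3 -> HIT, frames=[3,-,-] (faults so far: 1)
  step 3: ref 3 -> HIT, frames=[3,-,-] (faults so far: 1)
  step 4: ref 3 -> HIT, frames=[3,-,-] (faults so far: 1)
  step 5: ref 3 -> HIT, frames=[3,-,-] (faults so far: 1)
  step 6: ref 3 -> HIT, frames=[3,-,-] (faults so far: 1)
  step 7: ref 1 -> FAULT, frames=[3,1,-] (faults so far: 2)
  step 8: ref 5 -> FAULT, frames=[3,1,5] (faults so far: 3)
  step 9: ref 2 -> FAULT, evict 1, frames=[3,2,5] (faults so far: 4)
  step 10: ref 3 -> HIT, frames=[3,2,5] (faults so far: 4)
  step 11: ref 4 -> FAULT, evict 5, frames=[3,2,4] (faults so far: 5)
  step 12: ref 3 -> HIT, frames=[3,2,4] (faults so far: 5)
  step 13: ref 2 -> HIT, frames=[3,2,4] (faults so far: 5)
  step 14: ref 3 -> HIT, frames=[3,2,4] (faults so far: 5)
  Optimal total faults: 5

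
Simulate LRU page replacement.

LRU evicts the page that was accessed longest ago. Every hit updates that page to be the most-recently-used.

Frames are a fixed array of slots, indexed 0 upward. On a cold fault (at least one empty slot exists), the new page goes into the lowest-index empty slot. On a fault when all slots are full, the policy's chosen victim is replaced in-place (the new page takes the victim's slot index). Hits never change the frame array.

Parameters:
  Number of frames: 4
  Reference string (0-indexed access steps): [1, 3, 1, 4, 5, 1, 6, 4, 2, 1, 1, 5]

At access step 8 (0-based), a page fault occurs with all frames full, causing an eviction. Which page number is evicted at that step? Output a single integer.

Answer: 5

Derivation:
Step 0: ref 1 -> FAULT, frames=[1,-,-,-]
Step 1: ref 3 -> FAULT, frames=[1,3,-,-]
Step 2: ref 1 -> HIT, frames=[1,3,-,-]
Step 3: ref 4 -> FAULT, frames=[1,3,4,-]
Step 4: ref 5 -> FAULT, frames=[1,3,4,5]
Step 5: ref 1 -> HIT, frames=[1,3,4,5]
Step 6: ref 6 -> FAULT, evict 3, frames=[1,6,4,5]
Step 7: ref 4 -> HIT, frames=[1,6,4,5]
Step 8: ref 2 -> FAULT, evict 5, frames=[1,6,4,2]
At step 8: evicted page 5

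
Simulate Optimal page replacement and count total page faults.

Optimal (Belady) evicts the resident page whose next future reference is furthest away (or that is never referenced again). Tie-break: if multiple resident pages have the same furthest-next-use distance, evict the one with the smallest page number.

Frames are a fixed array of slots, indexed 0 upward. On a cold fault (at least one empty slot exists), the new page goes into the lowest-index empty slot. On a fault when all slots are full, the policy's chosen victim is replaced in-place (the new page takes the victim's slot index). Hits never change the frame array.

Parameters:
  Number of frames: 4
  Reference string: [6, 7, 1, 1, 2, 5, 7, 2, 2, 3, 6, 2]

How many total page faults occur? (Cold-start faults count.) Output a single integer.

Step 0: ref 6 → FAULT, frames=[6,-,-,-]
Step 1: ref 7 → FAULT, frames=[6,7,-,-]
Step 2: ref 1 → FAULT, frames=[6,7,1,-]
Step 3: ref 1 → HIT, frames=[6,7,1,-]
Step 4: ref 2 → FAULT, frames=[6,7,1,2]
Step 5: ref 5 → FAULT (evict 1), frames=[6,7,5,2]
Step 6: ref 7 → HIT, frames=[6,7,5,2]
Step 7: ref 2 → HIT, frames=[6,7,5,2]
Step 8: ref 2 → HIT, frames=[6,7,5,2]
Step 9: ref 3 → FAULT (evict 5), frames=[6,7,3,2]
Step 10: ref 6 → HIT, frames=[6,7,3,2]
Step 11: ref 2 → HIT, frames=[6,7,3,2]
Total faults: 6

Answer: 6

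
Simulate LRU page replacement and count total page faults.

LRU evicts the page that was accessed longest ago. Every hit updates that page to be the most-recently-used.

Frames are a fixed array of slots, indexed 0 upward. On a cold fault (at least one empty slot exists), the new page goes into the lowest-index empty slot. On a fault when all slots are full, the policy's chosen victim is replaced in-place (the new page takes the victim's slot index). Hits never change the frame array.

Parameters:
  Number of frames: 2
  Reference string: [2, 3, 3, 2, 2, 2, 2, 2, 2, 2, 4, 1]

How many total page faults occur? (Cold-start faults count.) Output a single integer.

Answer: 4

Derivation:
Step 0: ref 2 → FAULT, frames=[2,-]
Step 1: ref 3 → FAULT, frames=[2,3]
Step 2: ref 3 → HIT, frames=[2,3]
Step 3: ref 2 → HIT, frames=[2,3]
Step 4: ref 2 → HIT, frames=[2,3]
Step 5: ref 2 → HIT, frames=[2,3]
Step 6: ref 2 → HIT, frames=[2,3]
Step 7: ref 2 → HIT, frames=[2,3]
Step 8: ref 2 → HIT, frames=[2,3]
Step 9: ref 2 → HIT, frames=[2,3]
Step 10: ref 4 → FAULT (evict 3), frames=[2,4]
Step 11: ref 1 → FAULT (evict 2), frames=[1,4]
Total faults: 4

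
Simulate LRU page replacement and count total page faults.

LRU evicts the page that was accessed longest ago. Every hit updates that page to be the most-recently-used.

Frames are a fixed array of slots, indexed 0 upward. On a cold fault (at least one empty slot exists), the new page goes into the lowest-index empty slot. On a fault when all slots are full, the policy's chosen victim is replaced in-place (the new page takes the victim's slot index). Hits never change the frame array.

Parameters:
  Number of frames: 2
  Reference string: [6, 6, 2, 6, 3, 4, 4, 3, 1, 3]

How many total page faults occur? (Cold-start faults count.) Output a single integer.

Answer: 5

Derivation:
Step 0: ref 6 → FAULT, frames=[6,-]
Step 1: ref 6 → HIT, frames=[6,-]
Step 2: ref 2 → FAULT, frames=[6,2]
Step 3: ref 6 → HIT, frames=[6,2]
Step 4: ref 3 → FAULT (evict 2), frames=[6,3]
Step 5: ref 4 → FAULT (evict 6), frames=[4,3]
Step 6: ref 4 → HIT, frames=[4,3]
Step 7: ref 3 → HIT, frames=[4,3]
Step 8: ref 1 → FAULT (evict 4), frames=[1,3]
Step 9: ref 3 → HIT, frames=[1,3]
Total faults: 5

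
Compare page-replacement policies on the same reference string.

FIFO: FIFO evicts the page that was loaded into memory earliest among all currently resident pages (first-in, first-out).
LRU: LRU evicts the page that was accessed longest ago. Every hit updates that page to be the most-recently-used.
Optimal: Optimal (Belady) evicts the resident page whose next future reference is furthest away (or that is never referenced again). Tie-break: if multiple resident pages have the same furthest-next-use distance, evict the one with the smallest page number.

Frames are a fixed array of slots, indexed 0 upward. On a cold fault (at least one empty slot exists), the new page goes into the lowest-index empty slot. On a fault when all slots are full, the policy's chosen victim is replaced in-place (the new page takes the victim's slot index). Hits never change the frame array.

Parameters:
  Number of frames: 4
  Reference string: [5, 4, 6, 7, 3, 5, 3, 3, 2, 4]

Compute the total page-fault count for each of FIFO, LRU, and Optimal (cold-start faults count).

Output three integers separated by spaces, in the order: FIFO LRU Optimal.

--- FIFO ---
  step 0: ref 5 -> FAULT, frames=[5,-,-,-] (faults so far: 1)
  step 1: ref 4 -> FAULT, frames=[5,4,-,-] (faults so far: 2)
  step 2: ref 6 -> FAULT, frames=[5,4,6,-] (faults so far: 3)
  step 3: ref 7 -> FAULT, frames=[5,4,6,7] (faults so far: 4)
  step 4: ref 3 -> FAULT, evict 5, frames=[3,4,6,7] (faults so far: 5)
  step 5: ref 5 -> FAULT, evict 4, frames=[3,5,6,7] (faults so far: 6)
  step 6: ref 3 -> HIT, frames=[3,5,6,7] (faults so far: 6)
  step 7: ref 3 -> HIT, frames=[3,5,6,7] (faults so far: 6)
  step 8: ref 2 -> FAULT, evict 6, frames=[3,5,2,7] (faults so far: 7)
  step 9: ref 4 -> FAULT, evict 7, frames=[3,5,2,4] (faults so far: 8)
  FIFO total faults: 8
--- LRU ---
  step 0: ref 5 -> FAULT, frames=[5,-,-,-] (faults so far: 1)
  step 1: ref 4 -> FAULT, frames=[5,4,-,-] (faults so far: 2)
  step 2: ref 6 -> FAULT, frames=[5,4,6,-] (faults so far: 3)
  step 3: ref 7 -> FAULT, frames=[5,4,6,7] (faults so far: 4)
  step 4: ref 3 -> FAULT, evict 5, frames=[3,4,6,7] (faults so far: 5)
  step 5: ref 5 -> FAULT, evict 4, frames=[3,5,6,7] (faults so far: 6)
  step 6: ref 3 -> HIT, frames=[3,5,6,7] (faults so far: 6)
  step 7: ref 3 -> HIT, frames=[3,5,6,7] (faults so far: 6)
  step 8: ref 2 -> FAULT, evict 6, frames=[3,5,2,7] (faults so far: 7)
  step 9: ref 4 -> FAULT, evict 7, frames=[3,5,2,4] (faults so far: 8)
  LRU total faults: 8
--- Optimal ---
  step 0: ref 5 -> FAULT, frames=[5,-,-,-] (faults so far: 1)
  step 1: ref 4 -> FAULT, frames=[5,4,-,-] (faults so far: 2)
  step 2: ref 6 -> FAULT, frames=[5,4,6,-] (faults so far: 3)
  step 3: ref 7 -> FAULT, frames=[5,4,6,7] (faults so far: 4)
  step 4: ref 3 -> FAULT, evict 6, frames=[5,4,3,7] (faults so far: 5)
  step 5: ref 5 -> HIT, frames=[5,4,3,7] (faults so far: 5)
  step 6: ref 3 -> HIT, frames=[5,4,3,7] (faults so far: 5)
  step 7: ref 3 -> HIT, frames=[5,4,3,7] (faults so far: 5)
  step 8: ref 2 -> FAULT, evict 3, frames=[5,4,2,7] (faults so far: 6)
  step 9: ref 4 -> HIT, frames=[5,4,2,7] (faults so far: 6)
  Optimal total faults: 6

Answer: 8 8 6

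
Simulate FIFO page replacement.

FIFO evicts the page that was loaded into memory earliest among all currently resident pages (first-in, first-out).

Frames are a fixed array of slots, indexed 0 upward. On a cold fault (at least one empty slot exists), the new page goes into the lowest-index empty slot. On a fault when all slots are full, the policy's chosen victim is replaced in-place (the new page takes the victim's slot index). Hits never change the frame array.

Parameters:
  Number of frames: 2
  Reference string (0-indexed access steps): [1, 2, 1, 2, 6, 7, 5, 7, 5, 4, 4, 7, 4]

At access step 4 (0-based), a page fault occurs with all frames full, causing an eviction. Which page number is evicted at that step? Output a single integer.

Step 0: ref 1 -> FAULT, frames=[1,-]
Step 1: ref 2 -> FAULT, frames=[1,2]
Step 2: ref 1 -> HIT, frames=[1,2]
Step 3: ref 2 -> HIT, frames=[1,2]
Step 4: ref 6 -> FAULT, evict 1, frames=[6,2]
At step 4: evicted page 1

Answer: 1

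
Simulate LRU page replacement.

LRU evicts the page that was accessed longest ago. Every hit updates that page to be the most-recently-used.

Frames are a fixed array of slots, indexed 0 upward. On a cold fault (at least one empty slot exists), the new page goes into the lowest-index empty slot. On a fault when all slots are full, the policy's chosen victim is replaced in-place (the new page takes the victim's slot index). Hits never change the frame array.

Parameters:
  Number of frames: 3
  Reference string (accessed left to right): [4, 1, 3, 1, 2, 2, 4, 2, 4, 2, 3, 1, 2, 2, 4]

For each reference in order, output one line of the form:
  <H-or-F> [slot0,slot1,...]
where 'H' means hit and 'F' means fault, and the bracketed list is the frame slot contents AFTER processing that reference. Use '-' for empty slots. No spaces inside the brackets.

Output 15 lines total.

F [4,-,-]
F [4,1,-]
F [4,1,3]
H [4,1,3]
F [2,1,3]
H [2,1,3]
F [2,1,4]
H [2,1,4]
H [2,1,4]
H [2,1,4]
F [2,3,4]
F [2,3,1]
H [2,3,1]
H [2,3,1]
F [2,4,1]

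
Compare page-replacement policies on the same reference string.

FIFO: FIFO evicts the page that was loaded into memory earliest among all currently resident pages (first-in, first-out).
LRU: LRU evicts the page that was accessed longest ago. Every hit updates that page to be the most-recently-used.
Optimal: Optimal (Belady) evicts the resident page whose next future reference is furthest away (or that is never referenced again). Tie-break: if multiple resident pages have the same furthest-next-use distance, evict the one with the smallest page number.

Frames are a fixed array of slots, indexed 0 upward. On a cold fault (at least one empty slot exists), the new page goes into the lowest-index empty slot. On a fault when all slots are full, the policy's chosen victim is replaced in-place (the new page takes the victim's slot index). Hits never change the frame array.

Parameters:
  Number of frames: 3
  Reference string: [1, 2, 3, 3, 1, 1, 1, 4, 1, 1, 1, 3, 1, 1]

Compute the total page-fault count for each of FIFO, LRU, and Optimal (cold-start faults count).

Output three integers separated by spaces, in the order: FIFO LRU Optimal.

Answer: 5 4 4

Derivation:
--- FIFO ---
  step 0: ref 1 -> FAULT, frames=[1,-,-] (faults so far: 1)
  step 1: ref 2 -> FAULT, frames=[1,2,-] (faults so far: 2)
  step 2: ref 3 -> FAULT, frames=[1,2,3] (faults so far: 3)
  step 3: ref 3 -> HIT, frames=[1,2,3] (faults so far: 3)
  step 4: ref 1 -> HIT, frames=[1,2,3] (faults so far: 3)
  step 5: ref 1 -> HIT, frames=[1,2,3] (faults so far: 3)
  step 6: ref 1 -> HIT, frames=[1,2,3] (faults so far: 3)
  step 7: ref 4 -> FAULT, evict 1, frames=[4,2,3] (faults so far: 4)
  step 8: ref 1 -> FAULT, evict 2, frames=[4,1,3] (faults so far: 5)
  step 9: ref 1 -> HIT, frames=[4,1,3] (faults so far: 5)
  step 10: ref 1 -> HIT, frames=[4,1,3] (faults so far: 5)
  step 11: ref 3 -> HIT, frames=[4,1,3] (faults so far: 5)
  step 12: ref 1 -> HIT, frames=[4,1,3] (faults so far: 5)
  step 13: ref 1 -> HIT, frames=[4,1,3] (faults so far: 5)
  FIFO total faults: 5
--- LRU ---
  step 0: ref 1 -> FAULT, frames=[1,-,-] (faults so far: 1)
  step 1: ref 2 -> FAULT, frames=[1,2,-] (faults so far: 2)
  step 2: ref 3 -> FAULT, frames=[1,2,3] (faults so far: 3)
  step 3: ref 3 -> HIT, frames=[1,2,3] (faults so far: 3)
  step 4: ref 1 -> HIT, frames=[1,2,3] (faults so far: 3)
  step 5: ref 1 -> HIT, frames=[1,2,3] (faults so far: 3)
  step 6: ref 1 -> HIT, frames=[1,2,3] (faults so far: 3)
  step 7: ref 4 -> FAULT, evict 2, frames=[1,4,3] (faults so far: 4)
  step 8: ref 1 -> HIT, frames=[1,4,3] (faults so far: 4)
  step 9: ref 1 -> HIT, frames=[1,4,3] (faults so far: 4)
  step 10: ref 1 -> HIT, frames=[1,4,3] (faults so far: 4)
  step 11: ref 3 -> HIT, frames=[1,4,3] (faults so far: 4)
  step 12: ref 1 -> HIT, frames=[1,4,3] (faults so far: 4)
  step 13: ref 1 -> HIT, frames=[1,4,3] (faults so far: 4)
  LRU total faults: 4
--- Optimal ---
  step 0: ref 1 -> FAULT, frames=[1,-,-] (faults so far: 1)
  step 1: ref 2 -> FAULT, frames=[1,2,-] (faults so far: 2)
  step 2: ref 3 -> FAULT, frames=[1,2,3] (faults so far: 3)
  step 3: ref 3 -> HIT, frames=[1,2,3] (faults so far: 3)
  step 4: ref 1 -> HIT, frames=[1,2,3] (faults so far: 3)
  step 5: ref 1 -> HIT, frames=[1,2,3] (faults so far: 3)
  step 6: ref 1 -> HIT, frames=[1,2,3] (faults so far: 3)
  step 7: ref 4 -> FAULT, evict 2, frames=[1,4,3] (faults so far: 4)
  step 8: ref 1 -> HIT, frames=[1,4,3] (faults so far: 4)
  step 9: ref 1 -> HIT, frames=[1,4,3] (faults so far: 4)
  step 10: ref 1 -> HIT, frames=[1,4,3] (faults so far: 4)
  step 11: ref 3 -> HIT, frames=[1,4,3] (faults so far: 4)
  step 12: ref 1 -> HIT, frames=[1,4,3] (faults so far: 4)
  step 13: ref 1 -> HIT, frames=[1,4,3] (faults so far: 4)
  Optimal total faults: 4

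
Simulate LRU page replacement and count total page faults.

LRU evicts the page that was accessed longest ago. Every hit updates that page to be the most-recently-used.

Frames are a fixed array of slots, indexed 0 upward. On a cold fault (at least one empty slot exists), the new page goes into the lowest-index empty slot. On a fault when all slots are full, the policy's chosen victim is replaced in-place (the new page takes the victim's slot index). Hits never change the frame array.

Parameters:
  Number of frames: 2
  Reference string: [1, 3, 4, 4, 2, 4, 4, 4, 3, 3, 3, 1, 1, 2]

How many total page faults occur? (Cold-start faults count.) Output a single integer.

Step 0: ref 1 → FAULT, frames=[1,-]
Step 1: ref 3 → FAULT, frames=[1,3]
Step 2: ref 4 → FAULT (evict 1), frames=[4,3]
Step 3: ref 4 → HIT, frames=[4,3]
Step 4: ref 2 → FAULT (evict 3), frames=[4,2]
Step 5: ref 4 → HIT, frames=[4,2]
Step 6: ref 4 → HIT, frames=[4,2]
Step 7: ref 4 → HIT, frames=[4,2]
Step 8: ref 3 → FAULT (evict 2), frames=[4,3]
Step 9: ref 3 → HIT, frames=[4,3]
Step 10: ref 3 → HIT, frames=[4,3]
Step 11: ref 1 → FAULT (evict 4), frames=[1,3]
Step 12: ref 1 → HIT, frames=[1,3]
Step 13: ref 2 → FAULT (evict 3), frames=[1,2]
Total faults: 7

Answer: 7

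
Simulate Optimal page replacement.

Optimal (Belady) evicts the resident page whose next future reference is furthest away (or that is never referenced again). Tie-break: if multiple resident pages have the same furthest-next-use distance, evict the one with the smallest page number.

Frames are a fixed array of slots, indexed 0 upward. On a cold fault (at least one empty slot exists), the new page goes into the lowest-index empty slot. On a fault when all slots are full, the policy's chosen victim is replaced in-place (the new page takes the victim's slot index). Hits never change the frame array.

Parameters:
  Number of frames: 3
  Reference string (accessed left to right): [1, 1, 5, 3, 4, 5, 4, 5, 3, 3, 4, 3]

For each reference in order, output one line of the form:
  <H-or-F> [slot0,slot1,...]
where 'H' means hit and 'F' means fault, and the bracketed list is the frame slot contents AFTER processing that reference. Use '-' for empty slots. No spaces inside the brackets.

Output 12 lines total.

F [1,-,-]
H [1,-,-]
F [1,5,-]
F [1,5,3]
F [4,5,3]
H [4,5,3]
H [4,5,3]
H [4,5,3]
H [4,5,3]
H [4,5,3]
H [4,5,3]
H [4,5,3]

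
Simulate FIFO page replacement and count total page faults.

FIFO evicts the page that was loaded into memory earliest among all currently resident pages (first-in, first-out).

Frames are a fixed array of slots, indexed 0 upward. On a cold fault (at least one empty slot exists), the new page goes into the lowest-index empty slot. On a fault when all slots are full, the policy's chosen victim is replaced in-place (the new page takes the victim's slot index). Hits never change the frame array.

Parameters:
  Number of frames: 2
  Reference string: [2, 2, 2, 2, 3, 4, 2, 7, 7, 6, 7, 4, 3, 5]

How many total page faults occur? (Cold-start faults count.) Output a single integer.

Step 0: ref 2 → FAULT, frames=[2,-]
Step 1: ref 2 → HIT, frames=[2,-]
Step 2: ref 2 → HIT, frames=[2,-]
Step 3: ref 2 → HIT, frames=[2,-]
Step 4: ref 3 → FAULT, frames=[2,3]
Step 5: ref 4 → FAULT (evict 2), frames=[4,3]
Step 6: ref 2 → FAULT (evict 3), frames=[4,2]
Step 7: ref 7 → FAULT (evict 4), frames=[7,2]
Step 8: ref 7 → HIT, frames=[7,2]
Step 9: ref 6 → FAULT (evict 2), frames=[7,6]
Step 10: ref 7 → HIT, frames=[7,6]
Step 11: ref 4 → FAULT (evict 7), frames=[4,6]
Step 12: ref 3 → FAULT (evict 6), frames=[4,3]
Step 13: ref 5 → FAULT (evict 4), frames=[5,3]
Total faults: 9

Answer: 9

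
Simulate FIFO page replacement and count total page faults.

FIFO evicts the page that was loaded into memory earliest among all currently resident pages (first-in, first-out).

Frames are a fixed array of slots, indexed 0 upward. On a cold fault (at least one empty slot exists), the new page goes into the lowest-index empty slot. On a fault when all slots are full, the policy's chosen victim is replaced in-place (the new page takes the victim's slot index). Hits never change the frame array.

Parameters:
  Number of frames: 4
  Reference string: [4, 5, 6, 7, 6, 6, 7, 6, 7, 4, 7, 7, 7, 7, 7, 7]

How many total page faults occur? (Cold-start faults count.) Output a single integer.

Answer: 4

Derivation:
Step 0: ref 4 → FAULT, frames=[4,-,-,-]
Step 1: ref 5 → FAULT, frames=[4,5,-,-]
Step 2: ref 6 → FAULT, frames=[4,5,6,-]
Step 3: ref 7 → FAULT, frames=[4,5,6,7]
Step 4: ref 6 → HIT, frames=[4,5,6,7]
Step 5: ref 6 → HIT, frames=[4,5,6,7]
Step 6: ref 7 → HIT, frames=[4,5,6,7]
Step 7: ref 6 → HIT, frames=[4,5,6,7]
Step 8: ref 7 → HIT, frames=[4,5,6,7]
Step 9: ref 4 → HIT, frames=[4,5,6,7]
Step 10: ref 7 → HIT, frames=[4,5,6,7]
Step 11: ref 7 → HIT, frames=[4,5,6,7]
Step 12: ref 7 → HIT, frames=[4,5,6,7]
Step 13: ref 7 → HIT, frames=[4,5,6,7]
Step 14: ref 7 → HIT, frames=[4,5,6,7]
Step 15: ref 7 → HIT, frames=[4,5,6,7]
Total faults: 4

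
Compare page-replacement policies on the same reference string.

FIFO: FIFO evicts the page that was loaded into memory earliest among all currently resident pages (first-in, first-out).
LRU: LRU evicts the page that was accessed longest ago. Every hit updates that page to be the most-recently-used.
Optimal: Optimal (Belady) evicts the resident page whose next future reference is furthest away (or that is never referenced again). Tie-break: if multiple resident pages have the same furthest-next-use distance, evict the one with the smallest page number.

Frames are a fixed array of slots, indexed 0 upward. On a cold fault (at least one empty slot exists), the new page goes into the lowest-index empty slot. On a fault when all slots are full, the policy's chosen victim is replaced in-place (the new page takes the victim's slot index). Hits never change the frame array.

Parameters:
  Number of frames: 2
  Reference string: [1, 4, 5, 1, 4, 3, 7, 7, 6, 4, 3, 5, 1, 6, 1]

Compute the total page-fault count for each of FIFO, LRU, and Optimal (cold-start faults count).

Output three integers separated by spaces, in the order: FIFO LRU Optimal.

Answer: 13 13 10

Derivation:
--- FIFO ---
  step 0: ref 1 -> FAULT, frames=[1,-] (faults so far: 1)
  step 1: ref 4 -> FAULT, frames=[1,4] (faults so far: 2)
  step 2: ref 5 -> FAULT, evict 1, frames=[5,4] (faults so far: 3)
  step 3: ref 1 -> FAULT, evict 4, frames=[5,1] (faults so far: 4)
  step 4: ref 4 -> FAULT, evict 5, frames=[4,1] (faults so far: 5)
  step 5: ref 3 -> FAULT, evict 1, frames=[4,3] (faults so far: 6)
  step 6: ref 7 -> FAULT, evict 4, frames=[7,3] (faults so far: 7)
  step 7: ref 7 -> HIT, frames=[7,3] (faults so far: 7)
  step 8: ref 6 -> FAULT, evict 3, frames=[7,6] (faults so far: 8)
  step 9: ref 4 -> FAULT, evict 7, frames=[4,6] (faults so far: 9)
  step 10: ref 3 -> FAULT, evict 6, frames=[4,3] (faults so far: 10)
  step 11: ref 5 -> FAULT, evict 4, frames=[5,3] (faults so far: 11)
  step 12: ref 1 -> FAULT, evict 3, frames=[5,1] (faults so far: 12)
  step 13: ref 6 -> FAULT, evict 5, frames=[6,1] (faults so far: 13)
  step 14: ref 1 -> HIT, frames=[6,1] (faults so far: 13)
  FIFO total faults: 13
--- LRU ---
  step 0: ref 1 -> FAULT, frames=[1,-] (faults so far: 1)
  step 1: ref 4 -> FAULT, frames=[1,4] (faults so far: 2)
  step 2: ref 5 -> FAULT, evict 1, frames=[5,4] (faults so far: 3)
  step 3: ref 1 -> FAULT, evict 4, frames=[5,1] (faults so far: 4)
  step 4: ref 4 -> FAULT, evict 5, frames=[4,1] (faults so far: 5)
  step 5: ref 3 -> FAULT, evict 1, frames=[4,3] (faults so far: 6)
  step 6: ref 7 -> FAULT, evict 4, frames=[7,3] (faults so far: 7)
  step 7: ref 7 -> HIT, frames=[7,3] (faults so far: 7)
  step 8: ref 6 -> FAULT, evict 3, frames=[7,6] (faults so far: 8)
  step 9: ref 4 -> FAULT, evict 7, frames=[4,6] (faults so far: 9)
  step 10: ref 3 -> FAULT, evict 6, frames=[4,3] (faults so far: 10)
  step 11: ref 5 -> FAULT, evict 4, frames=[5,3] (faults so far: 11)
  step 12: ref 1 -> FAULT, evict 3, frames=[5,1] (faults so far: 12)
  step 13: ref 6 -> FAULT, evict 5, frames=[6,1] (faults so far: 13)
  step 14: ref 1 -> HIT, frames=[6,1] (faults so far: 13)
  LRU total faults: 13
--- Optimal ---
  step 0: ref 1 -> FAULT, frames=[1,-] (faults so far: 1)
  step 1: ref 4 -> FAULT, frames=[1,4] (faults so far: 2)
  step 2: ref 5 -> FAULT, evict 4, frames=[1,5] (faults so far: 3)
  step 3: ref 1 -> HIT, frames=[1,5] (faults so far: 3)
  step 4: ref 4 -> FAULT, evict 1, frames=[4,5] (faults so far: 4)
  step 5: ref 3 -> FAULT, evict 5, frames=[4,3] (faults so far: 5)
  step 6: ref 7 -> FAULT, evict 3, frames=[4,7] (faults so far: 6)
  step 7: ref 7 -> HIT, frames=[4,7] (faults so far: 6)
  step 8: ref 6 -> FAULT, evict 7, frames=[4,6] (faults so far: 7)
  step 9: ref 4 -> HIT, frames=[4,6] (faults so far: 7)
  step 10: ref 3 -> FAULT, evict 4, frames=[3,6] (faults so far: 8)
  step 11: ref 5 -> FAULT, evict 3, frames=[5,6] (faults so far: 9)
  step 12: ref 1 -> FAULT, evict 5, frames=[1,6] (faults so far: 10)
  step 13: ref 6 -> HIT, frames=[1,6] (faults so far: 10)
  step 14: ref 1 -> HIT, frames=[1,6] (faults so far: 10)
  Optimal total faults: 10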